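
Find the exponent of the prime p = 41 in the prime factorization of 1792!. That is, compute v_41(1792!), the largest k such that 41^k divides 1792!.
v_41(1792!) = 44

Legendre's formula: v_p(n!) = Σ_{k ≥ 1} ⌊n / p^k⌋. For p = 41, n = 1792, the terms are:
  ⌊1792/41^1⌋ = ⌊1792/41⌋ = 43
  ⌊1792/41^2⌋ = ⌊1792/1681⌋ = 1
(the next term ⌊1792/41^3⌋ = 0, terminating the sum). Summing: v_41(1792!) = 43 + 1 = 44.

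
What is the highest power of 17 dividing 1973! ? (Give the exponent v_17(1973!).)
v_17(1973!) = 122

Legendre's formula: v_p(n!) = Σ_{k ≥ 1} ⌊n / p^k⌋. For p = 17, n = 1973, the terms are:
  ⌊1973/17^1⌋ = ⌊1973/17⌋ = 116
  ⌊1973/17^2⌋ = ⌊1973/289⌋ = 6
(the next term ⌊1973/17^3⌋ = 0, terminating the sum). Summing: v_17(1973!) = 116 + 6 = 122.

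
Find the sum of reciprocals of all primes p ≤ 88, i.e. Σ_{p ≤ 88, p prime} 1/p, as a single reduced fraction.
Σ 1/p = 475714535349241099037539188841003/267064515689275851355624017992790

π(88) = 23, so the primes ≤ 88 are [2, 3, 5, 7, 11, 13, 17, 19, 23, 29, 31, 37, 41, 43, 47, 53, 59, 61, 67, 71, 73, 79, 83]. Summing 1/p over these primes: 475714535349241099037539188841003/267064515689275851355624017992790 ≈ 1.7813. Mertens estimate ln ln(88) + 0.2615 ≈ 1.7605.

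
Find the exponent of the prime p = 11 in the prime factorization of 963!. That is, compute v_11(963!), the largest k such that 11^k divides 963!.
v_11(963!) = 94

Legendre's formula: v_p(n!) = Σ_{k ≥ 1} ⌊n / p^k⌋. For p = 11, n = 963, the terms are:
  ⌊963/11^1⌋ = ⌊963/11⌋ = 87
  ⌊963/11^2⌋ = ⌊963/121⌋ = 7
(the next term ⌊963/11^3⌋ = 0, terminating the sum). Summing: v_11(963!) = 87 + 7 = 94.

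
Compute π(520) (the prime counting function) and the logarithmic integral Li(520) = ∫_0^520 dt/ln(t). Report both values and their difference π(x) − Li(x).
π(520) = 97;  Li(520) ≈ 105.00;  π(x) − Li(x) ≈ -8.00.

Direct count of primes ≤ 520 gives π(520) = 97. Numerical evaluation of the logarithmic integral gives Li(520) ≈ 105.00. The difference π(x) − Li(x) ≈ -8.00 is typically negative for small/moderate x (Li(x) overestimates), though Littlewood's theorem shows this sign changes infinitely often.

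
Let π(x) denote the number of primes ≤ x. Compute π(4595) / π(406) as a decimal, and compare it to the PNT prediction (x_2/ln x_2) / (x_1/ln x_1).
π(4595)/π(406) = 621/79 ≈ 7.8608;  PNT prediction ≈ 8.0613.

π(406) = 79 and π(4595) = 621, so π(4595)/π(406) ≈ 7.8608. The PNT-predicted ratio is (4595/ln(4595)) / (406/ln(406)) ≈ 8.0613. The two agree to within a few percent, as expected.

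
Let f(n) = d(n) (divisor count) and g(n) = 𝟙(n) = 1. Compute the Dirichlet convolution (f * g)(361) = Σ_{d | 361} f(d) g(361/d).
(d * 𝟙)(361) = 6

Divisors of 361: [1, 19, 361]. For each d | 361:
  d = 1: d(1) · 𝟙(361/1) = 1 · 1 = 1
  d = 19: d(19) · 𝟙(361/19) = 2 · 1 = 2
  d = 361: d(361) · 𝟙(361/361) = 3 · 1 = 3
Summing: (d * 𝟙)(361) = 1 + 2 + 3 = 6.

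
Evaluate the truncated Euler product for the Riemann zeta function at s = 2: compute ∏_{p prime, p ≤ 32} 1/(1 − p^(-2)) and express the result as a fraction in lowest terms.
∏ = 82920037520482019/50722704772300800

The primes p ≤ 32 are [2, 3, 5, 7, 11, 13, 17, 19, 23, 29, 31]. For each prime, (1 − 1/p^2)^(-1) = p^2 / (p^2 − 1). The product is (1 − 1/2^2)^(-1), (1 − 1/3^2)^(-1), (1 − 1/5^2)^(-1), (1 − 1/7^2)^(-1), (1 − 1/11^2)^(-1), (1 − 1/13^2)^(-1), (1 − 1/17^2)^(-1), (1 − 1/19^2)^(-1), (1 − 1/23^2)^(-1), (1 − 1/29^2)^(-1), (1 − 1/31^2)^(-1) = ∏ p^2 / (p^2 − 1) = 82920037520482019/50722704772300800.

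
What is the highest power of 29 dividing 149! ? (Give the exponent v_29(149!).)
v_29(149!) = 5

Legendre's formula: v_p(n!) = Σ_{k ≥ 1} ⌊n / p^k⌋. For p = 29, n = 149, the terms are:
  ⌊149/29^1⌋ = ⌊149/29⌋ = 5
(the next term ⌊149/29^2⌋ = 0, terminating the sum). Summing: v_29(149!) = 5 = 5.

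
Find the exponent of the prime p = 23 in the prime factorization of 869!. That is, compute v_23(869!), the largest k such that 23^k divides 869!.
v_23(869!) = 38

Legendre's formula: v_p(n!) = Σ_{k ≥ 1} ⌊n / p^k⌋. For p = 23, n = 869, the terms are:
  ⌊869/23^1⌋ = ⌊869/23⌋ = 37
  ⌊869/23^2⌋ = ⌊869/529⌋ = 1
(the next term ⌊869/23^3⌋ = 0, terminating the sum). Summing: v_23(869!) = 37 + 1 = 38.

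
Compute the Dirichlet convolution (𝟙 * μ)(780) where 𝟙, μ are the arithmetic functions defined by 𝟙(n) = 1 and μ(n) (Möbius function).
(𝟙 * μ)(780) = 0

Divisors of 780: [1, 2, 3, 4, 5, 6, 10, 12, 13, 15, 20, 26, 30, 39, 52, 60, 65, 78, 130, 156, 195, 260, 390, 780]. For each d | 780:
  d = 1: 𝟙(1) · μ(780/1) = 1 · 0 = 0
  d = 2: 𝟙(2) · μ(780/2) = 1 · 1 = 1
  d = 3: 𝟙(3) · μ(780/3) = 1 · 0 = 0
  d = 4: 𝟙(4) · μ(780/4) = 1 · -1 = -1
  d = 5: 𝟙(5) · μ(780/5) = 1 · 0 = 0
  d = 6: 𝟙(6) · μ(780/6) = 1 · -1 = -1
  d = 10: 𝟙(10) · μ(780/10) = 1 · -1 = -1
  d = 12: 𝟙(12) · μ(780/12) = 1 · 1 = 1
  d = 13: 𝟙(13) · μ(780/13) = 1 · 0 = 0
  d = 15: 𝟙(15) · μ(780/15) = 1 · 0 = 0
  d = 20: 𝟙(20) · μ(780/20) = 1 · 1 = 1
  d = 26: 𝟙(26) · μ(780/26) = 1 · -1 = -1
  d = 30: 𝟙(30) · μ(780/30) = 1 · 1 = 1
  d = 39: 𝟙(39) · μ(780/39) = 1 · 0 = 0
  d = 52: 𝟙(52) · μ(780/52) = 1 · 1 = 1
  d = 60: 𝟙(60) · μ(780/60) = 1 · -1 = -1
  d = 65: 𝟙(65) · μ(780/65) = 1 · 0 = 0
  d = 78: 𝟙(78) · μ(780/78) = 1 · 1 = 1
  d = 130: 𝟙(130) · μ(780/130) = 1 · 1 = 1
  d = 156: 𝟙(156) · μ(780/156) = 1 · -1 = -1
  d = 195: 𝟙(195) · μ(780/195) = 1 · 0 = 0
  d = 260: 𝟙(260) · μ(780/260) = 1 · -1 = -1
  d = 390: 𝟙(390) · μ(780/390) = 1 · -1 = -1
  d = 780: 𝟙(780) · μ(780/780) = 1 · 1 = 1
Summing: (𝟙 * μ)(780) = 0 + 1 + 0 + -1 + 0 + -1 + -1 + 1 + 0 + 0 + 1 + -1 + 1 + 0 + 1 + -1 + 0 + 1 + 1 + -1 + 0 + -1 + -1 + 1 = 0.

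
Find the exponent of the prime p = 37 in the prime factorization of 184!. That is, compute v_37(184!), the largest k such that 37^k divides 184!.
v_37(184!) = 4

Legendre's formula: v_p(n!) = Σ_{k ≥ 1} ⌊n / p^k⌋. For p = 37, n = 184, the terms are:
  ⌊184/37^1⌋ = ⌊184/37⌋ = 4
(the next term ⌊184/37^2⌋ = 0, terminating the sum). Summing: v_37(184!) = 4 = 4.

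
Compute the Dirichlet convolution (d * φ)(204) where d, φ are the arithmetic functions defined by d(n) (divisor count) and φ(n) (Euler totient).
(d * φ)(204) = 504

Divisors of 204: [1, 2, 3, 4, 6, 12, 17, 34, 51, 68, 102, 204]. For each d | 204:
  d = 1: d(1) · φ(204/1) = 1 · 64 = 64
  d = 2: d(2) · φ(204/2) = 2 · 32 = 64
  d = 3: d(3) · φ(204/3) = 2 · 32 = 64
  d = 4: d(4) · φ(204/4) = 3 · 32 = 96
  d = 6: d(6) · φ(204/6) = 4 · 16 = 64
  d = 12: d(12) · φ(204/12) = 6 · 16 = 96
  d = 17: d(17) · φ(204/17) = 2 · 4 = 8
  d = 34: d(34) · φ(204/34) = 4 · 2 = 8
  d = 51: d(51) · φ(204/51) = 4 · 2 = 8
  d = 68: d(68) · φ(204/68) = 6 · 2 = 12
  d = 102: d(102) · φ(204/102) = 8 · 1 = 8
  d = 204: d(204) · φ(204/204) = 12 · 1 = 12
Summing: (d * φ)(204) = 64 + 64 + 64 + 96 + 64 + 96 + 8 + 8 + 8 + 12 + 8 + 12 = 504.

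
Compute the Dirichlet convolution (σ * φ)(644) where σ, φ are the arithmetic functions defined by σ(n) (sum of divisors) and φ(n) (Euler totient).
(σ * φ)(644) = 7728

Divisors of 644: [1, 2, 4, 7, 14, 23, 28, 46, 92, 161, 322, 644]. For each d | 644:
  d = 1: σ(1) · φ(644/1) = 1 · 264 = 264
  d = 2: σ(2) · φ(644/2) = 3 · 132 = 396
  d = 4: σ(4) · φ(644/4) = 7 · 132 = 924
  d = 7: σ(7) · φ(644/7) = 8 · 44 = 352
  d = 14: σ(14) · φ(644/14) = 24 · 22 = 528
  d = 23: σ(23) · φ(644/23) = 24 · 12 = 288
  d = 28: σ(28) · φ(644/28) = 56 · 22 = 1232
  d = 46: σ(46) · φ(644/46) = 72 · 6 = 432
  d = 92: σ(92) · φ(644/92) = 168 · 6 = 1008
  d = 161: σ(161) · φ(644/161) = 192 · 2 = 384
  d = 322: σ(322) · φ(644/322) = 576 · 1 = 576
  d = 644: σ(644) · φ(644/644) = 1344 · 1 = 1344
Summing: (σ * φ)(644) = 264 + 396 + 924 + 352 + 528 + 288 + 1232 + 432 + 1008 + 384 + 576 + 1344 = 7728.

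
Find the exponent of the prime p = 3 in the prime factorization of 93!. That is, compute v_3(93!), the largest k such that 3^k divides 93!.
v_3(93!) = 45

Legendre's formula: v_p(n!) = Σ_{k ≥ 1} ⌊n / p^k⌋. For p = 3, n = 93, the terms are:
  ⌊93/3^1⌋ = ⌊93/3⌋ = 31
  ⌊93/3^2⌋ = ⌊93/9⌋ = 10
  ⌊93/3^3⌋ = ⌊93/27⌋ = 3
  ⌊93/3^4⌋ = ⌊93/81⌋ = 1
(the next term ⌊93/3^5⌋ = 0, terminating the sum). Summing: v_3(93!) = 31 + 10 + 3 + 1 = 45.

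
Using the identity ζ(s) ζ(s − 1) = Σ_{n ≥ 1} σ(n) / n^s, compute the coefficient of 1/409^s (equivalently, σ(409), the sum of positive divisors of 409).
σ(409) = 410

In the product (Σ m^0/m^s)(Σ k / k^s) = Σ (Σ_{d | n} d) / n^s, the coefficient of 1/n^s is σ(n) = Σ_{d | n} d. For n = 409, divisors are [1, 409]; summing: σ(409) = 410.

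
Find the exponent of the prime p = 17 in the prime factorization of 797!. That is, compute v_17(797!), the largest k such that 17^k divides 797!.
v_17(797!) = 48

Legendre's formula: v_p(n!) = Σ_{k ≥ 1} ⌊n / p^k⌋. For p = 17, n = 797, the terms are:
  ⌊797/17^1⌋ = ⌊797/17⌋ = 46
  ⌊797/17^2⌋ = ⌊797/289⌋ = 2
(the next term ⌊797/17^3⌋ = 0, terminating the sum). Summing: v_17(797!) = 46 + 2 = 48.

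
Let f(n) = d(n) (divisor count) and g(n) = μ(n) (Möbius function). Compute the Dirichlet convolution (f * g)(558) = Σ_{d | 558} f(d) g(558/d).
(d * μ)(558) = 1

Divisors of 558: [1, 2, 3, 6, 9, 18, 31, 62, 93, 186, 279, 558]. For each d | 558:
  d = 1: d(1) · μ(558/1) = 1 · 0 = 0
  d = 2: d(2) · μ(558/2) = 2 · 0 = 0
  d = 3: d(3) · μ(558/3) = 2 · -1 = -2
  d = 6: d(6) · μ(558/6) = 4 · 1 = 4
  d = 9: d(9) · μ(558/9) = 3 · 1 = 3
  d = 18: d(18) · μ(558/18) = 6 · -1 = -6
  d = 31: d(31) · μ(558/31) = 2 · 0 = 0
  d = 62: d(62) · μ(558/62) = 4 · 0 = 0
  d = 93: d(93) · μ(558/93) = 4 · 1 = 4
  d = 186: d(186) · μ(558/186) = 8 · -1 = -8
  d = 279: d(279) · μ(558/279) = 6 · -1 = -6
  d = 558: d(558) · μ(558/558) = 12 · 1 = 12
Summing: (d * μ)(558) = 0 + 0 + -2 + 4 + 3 + -6 + 0 + 0 + 4 + -8 + -6 + 12 = 1.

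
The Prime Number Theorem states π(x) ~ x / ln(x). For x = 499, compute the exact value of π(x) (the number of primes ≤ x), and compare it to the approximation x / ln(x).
π(499) = 95;  x/ln(x) ≈ 80.32;  relative error ≈ 15.45%.

Directly count primes up to 499: π(499) = 95. The PNT approximation gives 499/ln(499) ≈ 499/6.21261 ≈ 80.32. Relative error (π(x) − x/ln(x)) / π(x) ≈ 15.45%; the approximation is known to undercount slightly (Li(x) is a better estimate).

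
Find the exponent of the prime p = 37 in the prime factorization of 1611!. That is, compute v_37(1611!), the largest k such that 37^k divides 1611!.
v_37(1611!) = 44

Legendre's formula: v_p(n!) = Σ_{k ≥ 1} ⌊n / p^k⌋. For p = 37, n = 1611, the terms are:
  ⌊1611/37^1⌋ = ⌊1611/37⌋ = 43
  ⌊1611/37^2⌋ = ⌊1611/1369⌋ = 1
(the next term ⌊1611/37^3⌋ = 0, terminating the sum). Summing: v_37(1611!) = 43 + 1 = 44.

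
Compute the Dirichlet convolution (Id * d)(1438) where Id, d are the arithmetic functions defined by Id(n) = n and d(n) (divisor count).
(Id * d)(1438) = 2884

Divisors of 1438: [1, 2, 719, 1438]. For each d | 1438:
  d = 1: Id(1) · d(1438/1) = 1 · 4 = 4
  d = 2: Id(2) · d(1438/2) = 2 · 2 = 4
  d = 719: Id(719) · d(1438/719) = 719 · 2 = 1438
  d = 1438: Id(1438) · d(1438/1438) = 1438 · 1 = 1438
Summing: (Id * d)(1438) = 4 + 4 + 1438 + 1438 = 2884.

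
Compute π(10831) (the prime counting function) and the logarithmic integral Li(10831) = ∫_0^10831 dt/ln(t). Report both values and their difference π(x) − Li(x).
π(10831) = 1316;  Li(10831) ≈ 1335.97;  π(x) − Li(x) ≈ -19.97.

Direct count of primes ≤ 10831 gives π(10831) = 1316. Numerical evaluation of the logarithmic integral gives Li(10831) ≈ 1335.97. The difference π(x) − Li(x) ≈ -19.97 is typically negative for small/moderate x (Li(x) overestimates), though Littlewood's theorem shows this sign changes infinitely often.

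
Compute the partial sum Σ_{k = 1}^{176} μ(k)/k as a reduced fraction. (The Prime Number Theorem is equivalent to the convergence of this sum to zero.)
Σ μ(k)/k = -291895861671370214401988773976597804369856804354890517841750669749/27764983964554203230141949225149376041830084932479143674493613998285

Values of μ(k) for 1 ≤ k ≤ 176: μ(1) = 1, μ(2) = -1, μ(3) = -1, μ(5) = -1, μ(6) = 1, μ(7) = -1, μ(10) = 1, μ(11) = -1, μ(13) = -1, μ(14) = 1, μ(15) = 1, μ(17) = -1, μ(19) = -1, μ(21) = 1, μ(22) = 1, μ(23) = -1, μ(26) = 1, μ(29) = -1, μ(30) = -1, μ(31) = -1, μ(33) = 1, μ(34) = 1, μ(35) = 1, μ(37) = -1, μ(38) = 1, μ(39) = 1, μ(41) = -1, μ(42) = -1, μ(43) = -1, μ(46) = 1, μ(47) = -1, μ(51) = 1, μ(53) = -1, μ(55) = 1, μ(57) = 1, μ(58) = 1, μ(59) = -1, μ(61) = -1, μ(62) = 1, μ(65) = 1, μ(66) = -1, μ(67) = -1, μ(69) = 1, μ(70) = -1, μ(71) = -1, μ(73) = -1, μ(74) = 1, μ(77) = 1, μ(78) = -1, μ(79) = -1, μ(82) = 1, μ(83) = -1, μ(85) = 1, μ(86) = 1, μ(87) = 1, μ(89) = -1, μ(91) = 1, μ(93) = 1, μ(94) = 1, μ(95) = 1, μ(97) = -1, μ(101) = -1, μ(102) = -1, μ(103) = -1, μ(105) = -1, μ(106) = 1, μ(107) = -1, μ(109) = -1, μ(110) = -1, μ(111) = 1, μ(113) = -1, μ(114) = -1, μ(115) = 1, μ(118) = 1, μ(119) = 1, μ(122) = 1, μ(123) = 1, μ(127) = -1, μ(129) = 1, μ(130) = -1, μ(131) = -1, μ(133) = 1, μ(134) = 1, μ(137) = -1, μ(138) = -1, μ(139) = -1, μ(141) = 1, μ(142) = 1, μ(143) = 1, μ(145) = 1, μ(146) = 1, μ(149) = -1, μ(151) = -1, μ(154) = -1, μ(155) = 1, μ(157) = -1, μ(158) = 1, μ(159) = 1, μ(161) = 1, μ(163) = -1, μ(165) = -1, μ(166) = 1, μ(167) = -1, μ(170) = -1, μ(173) = -1, μ(174) = -1, with μ = 0 on non-squarefree integers. Summing μ(k)/k for k where μ(k) ≠ 0 gives -291895861671370214401988773976597804369856804354890517841750669749/27764983964554203230141949225149376041830084932479143674493613998285 ≈ -0.0105. (PNT ⟺ this sum → 0 as n → ∞.)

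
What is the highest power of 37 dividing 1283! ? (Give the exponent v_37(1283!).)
v_37(1283!) = 34

Legendre's formula: v_p(n!) = Σ_{k ≥ 1} ⌊n / p^k⌋. For p = 37, n = 1283, the terms are:
  ⌊1283/37^1⌋ = ⌊1283/37⌋ = 34
(the next term ⌊1283/37^2⌋ = 0, terminating the sum). Summing: v_37(1283!) = 34 = 34.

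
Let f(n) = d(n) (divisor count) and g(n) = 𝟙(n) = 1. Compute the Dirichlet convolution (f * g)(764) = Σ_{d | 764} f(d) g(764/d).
(d * 𝟙)(764) = 18

Divisors of 764: [1, 2, 4, 191, 382, 764]. For each d | 764:
  d = 1: d(1) · 𝟙(764/1) = 1 · 1 = 1
  d = 2: d(2) · 𝟙(764/2) = 2 · 1 = 2
  d = 4: d(4) · 𝟙(764/4) = 3 · 1 = 3
  d = 191: d(191) · 𝟙(764/191) = 2 · 1 = 2
  d = 382: d(382) · 𝟙(764/382) = 4 · 1 = 4
  d = 764: d(764) · 𝟙(764/764) = 6 · 1 = 6
Summing: (d * 𝟙)(764) = 1 + 2 + 3 + 2 + 4 + 6 = 18.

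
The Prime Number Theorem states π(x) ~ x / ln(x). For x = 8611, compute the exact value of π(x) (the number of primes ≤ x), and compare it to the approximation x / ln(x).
π(8611) = 1072;  x/ln(x) ≈ 950.36;  relative error ≈ 11.35%.

Directly count primes up to 8611: π(8611) = 1072. The PNT approximation gives 8611/ln(8611) ≈ 8611/9.06080 ≈ 950.36. Relative error (π(x) − x/ln(x)) / π(x) ≈ 11.35%; the approximation is known to undercount slightly (Li(x) is a better estimate).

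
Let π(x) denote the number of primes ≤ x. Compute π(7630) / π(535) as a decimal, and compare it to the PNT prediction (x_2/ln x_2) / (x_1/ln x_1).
π(7630)/π(535) = 968/99 ≈ 9.7778;  PNT prediction ≈ 10.0221.

π(535) = 99 and π(7630) = 968, so π(7630)/π(535) ≈ 9.7778. The PNT-predicted ratio is (7630/ln(7630)) / (535/ln(535)) ≈ 10.0221. The two agree to within a few percent, as expected.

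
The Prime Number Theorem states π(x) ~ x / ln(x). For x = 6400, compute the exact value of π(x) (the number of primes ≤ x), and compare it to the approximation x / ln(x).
π(6400) = 834;  x/ln(x) ≈ 730.26;  relative error ≈ 12.44%.

Directly count primes up to 6400: π(6400) = 834. The PNT approximation gives 6400/ln(6400) ≈ 6400/8.76405 ≈ 730.26. Relative error (π(x) − x/ln(x)) / π(x) ≈ 12.44%; the approximation is known to undercount slightly (Li(x) is a better estimate).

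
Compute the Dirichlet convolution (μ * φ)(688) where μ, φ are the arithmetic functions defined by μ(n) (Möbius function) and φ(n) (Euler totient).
(μ * φ)(688) = 164

Divisors of 688: [1, 2, 4, 8, 16, 43, 86, 172, 344, 688]. For each d | 688:
  d = 1: μ(1) · φ(688/1) = 1 · 336 = 336
  d = 2: μ(2) · φ(688/2) = -1 · 168 = -168
  d = 4: μ(4) · φ(688/4) = 0 · 84 = 0
  d = 8: μ(8) · φ(688/8) = 0 · 42 = 0
  d = 16: μ(16) · φ(688/16) = 0 · 42 = 0
  d = 43: μ(43) · φ(688/43) = -1 · 8 = -8
  d = 86: μ(86) · φ(688/86) = 1 · 4 = 4
  d = 172: μ(172) · φ(688/172) = 0 · 2 = 0
  d = 344: μ(344) · φ(688/344) = 0 · 1 = 0
  d = 688: μ(688) · φ(688/688) = 0 · 1 = 0
Summing: (μ * φ)(688) = 336 + -168 + 0 + 0 + 0 + -8 + 4 + 0 + 0 + 0 = 164.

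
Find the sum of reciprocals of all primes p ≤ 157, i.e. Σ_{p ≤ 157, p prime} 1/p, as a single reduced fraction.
Σ 1/p = 67195167335560670940823020383181530154843058347995389615845419/35375166993717494840635767087951744212057570647889977422429870

π(157) = 37, so the primes ≤ 157 are [2, 3, 5, 7, 11, 13, 17, 19, 23, 29, 31, 37, 41, 43, 47, 53, 59, 61, 67, 71, 73, 79, 83, 89, 97, 101, 103, 107, 109, 113, 127, 131, 137, 139, 149, 151, 157]. Summing 1/p over these primes: 67195167335560670940823020383181530154843058347995389615845419/35375166993717494840635767087951744212057570647889977422429870 ≈ 1.8995. Mertens estimate ln ln(157) + 0.2615 ≈ 1.8821.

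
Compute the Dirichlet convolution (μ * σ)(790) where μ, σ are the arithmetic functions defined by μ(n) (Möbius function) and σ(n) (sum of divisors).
(μ * σ)(790) = 790

Divisors of 790: [1, 2, 5, 10, 79, 158, 395, 790]. For each d | 790:
  d = 1: μ(1) · σ(790/1) = 1 · 1440 = 1440
  d = 2: μ(2) · σ(790/2) = -1 · 480 = -480
  d = 5: μ(5) · σ(790/5) = -1 · 240 = -240
  d = 10: μ(10) · σ(790/10) = 1 · 80 = 80
  d = 79: μ(79) · σ(790/79) = -1 · 18 = -18
  d = 158: μ(158) · σ(790/158) = 1 · 6 = 6
  d = 395: μ(395) · σ(790/395) = 1 · 3 = 3
  d = 790: μ(790) · σ(790/790) = -1 · 1 = -1
Summing: (μ * σ)(790) = 1440 + -480 + -240 + 80 + -18 + 6 + 3 + -1 = 790.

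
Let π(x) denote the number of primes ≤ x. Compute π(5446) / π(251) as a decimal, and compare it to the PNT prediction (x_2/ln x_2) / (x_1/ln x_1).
π(5446)/π(251) = 720/54 ≈ 13.3333;  PNT prediction ≈ 13.9361.

π(251) = 54 and π(5446) = 720, so π(5446)/π(251) ≈ 13.3333. The PNT-predicted ratio is (5446/ln(5446)) / (251/ln(251)) ≈ 13.9361. The two agree to within a few percent, as expected.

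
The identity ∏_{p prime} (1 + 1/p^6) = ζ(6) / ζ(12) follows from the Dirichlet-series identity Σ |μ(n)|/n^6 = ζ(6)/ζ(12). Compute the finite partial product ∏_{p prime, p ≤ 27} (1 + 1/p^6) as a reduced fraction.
∏ = 1528148900144746288585670319214284020/1502467574555591484127420211226932553

The primes p ≤ 27 are [2, 3, 5, 7, 11, 13, 17, 19, 23]. For each, (1 + 1/p^6) = (p^6 + 1)/p^6. Multiplying these fractions over p ∈ [2, 3, 5, 7, 11, 13, 17, 19, 23] gives 1528148900144746288585670319214284020/1502467574555591484127420211226932553. (In the limit P → ∞ this tends to ζ(6)/ζ(12).)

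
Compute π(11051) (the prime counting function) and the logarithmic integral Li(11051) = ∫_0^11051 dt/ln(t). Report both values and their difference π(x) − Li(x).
π(11051) = 1338;  Li(11051) ≈ 1359.62;  π(x) − Li(x) ≈ -21.62.

Direct count of primes ≤ 11051 gives π(11051) = 1338. Numerical evaluation of the logarithmic integral gives Li(11051) ≈ 1359.62. The difference π(x) − Li(x) ≈ -21.62 is typically negative for small/moderate x (Li(x) overestimates), though Littlewood's theorem shows this sign changes infinitely often.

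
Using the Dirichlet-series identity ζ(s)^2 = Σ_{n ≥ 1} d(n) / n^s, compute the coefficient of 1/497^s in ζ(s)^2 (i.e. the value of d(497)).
d(497) = 4

ζ(s)^2 = (Σ 1/m^s)(Σ 1/k^s). The coefficient of 1/n^s in the product is the number of ordered pairs (m, k) with mk = n, which equals d(n). For n = 497, divisors are [1, 7, 71, 497], so d(497) = 4.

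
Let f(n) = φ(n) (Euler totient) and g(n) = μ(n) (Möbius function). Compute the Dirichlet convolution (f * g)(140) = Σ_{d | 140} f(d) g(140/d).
(φ * μ)(140) = 15

Divisors of 140: [1, 2, 4, 5, 7, 10, 14, 20, 28, 35, 70, 140]. For each d | 140:
  d = 1: φ(1) · μ(140/1) = 1 · 0 = 0
  d = 2: φ(2) · μ(140/2) = 1 · -1 = -1
  d = 4: φ(4) · μ(140/4) = 2 · 1 = 2
  d = 5: φ(5) · μ(140/5) = 4 · 0 = 0
  d = 7: φ(7) · μ(140/7) = 6 · 0 = 0
  d = 10: φ(10) · μ(140/10) = 4 · 1 = 4
  d = 14: φ(14) · μ(140/14) = 6 · 1 = 6
  d = 20: φ(20) · μ(140/20) = 8 · -1 = -8
  d = 28: φ(28) · μ(140/28) = 12 · -1 = -12
  d = 35: φ(35) · μ(140/35) = 24 · 0 = 0
  d = 70: φ(70) · μ(140/70) = 24 · -1 = -24
  d = 140: φ(140) · μ(140/140) = 48 · 1 = 48
Summing: (φ * μ)(140) = 0 + -1 + 2 + 0 + 0 + 4 + 6 + -8 + -12 + 0 + -24 + 48 = 15.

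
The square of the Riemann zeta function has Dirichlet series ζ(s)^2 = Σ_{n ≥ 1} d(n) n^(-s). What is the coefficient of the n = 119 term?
d(119) = 4

ζ(s)^2 = (Σ 1/m^s)(Σ 1/k^s). The coefficient of 1/n^s in the product is the number of ordered pairs (m, k) with mk = n, which equals d(n). For n = 119, divisors are [1, 7, 17, 119], so d(119) = 4.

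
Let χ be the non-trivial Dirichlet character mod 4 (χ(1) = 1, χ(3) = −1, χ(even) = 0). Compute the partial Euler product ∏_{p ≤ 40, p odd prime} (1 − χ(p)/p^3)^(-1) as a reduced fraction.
∏ = 23039676015771696171729025/23777920687809392849977344

The odd primes p ≤ 40 are [3, 5, 7, 11, 13, 17, 19, 23, 29, 31, 37]. For each, χ(p) = 1 if p ≡ 1 mod 4, χ(p) = −1 if p ≡ 3 mod 4. Taking (1 − χ(p)/p^3)^(-1) = p^3/(p^3 − χ(p)): (1 − (-1)/3^3)^(-1) · (1 − (1)/5^3)^(-1) · (1 − (-1)/7^3)^(-1) · (1 − (-1)/11^3)^(-1) · (1 − (1)/13^3)^(-1) · (1 − (1)/17^3)^(-1) · (1 − (-1)/19^3)^(-1) · (1 − (-1)/23^3)^(-1) · (1 − (1)/29^3)^(-1) · (1 − (-1)/31^3)^(-1) · (1 − (1)/37^3)^(-1) = 23039676015771696171729025/23777920687809392849977344.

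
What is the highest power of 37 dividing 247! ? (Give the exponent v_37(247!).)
v_37(247!) = 6

Legendre's formula: v_p(n!) = Σ_{k ≥ 1} ⌊n / p^k⌋. For p = 37, n = 247, the terms are:
  ⌊247/37^1⌋ = ⌊247/37⌋ = 6
(the next term ⌊247/37^2⌋ = 0, terminating the sum). Summing: v_37(247!) = 6 = 6.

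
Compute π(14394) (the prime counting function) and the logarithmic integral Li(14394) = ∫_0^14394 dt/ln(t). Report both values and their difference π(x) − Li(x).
π(14394) = 1686;  Li(14394) ≈ 1713.47;  π(x) − Li(x) ≈ -27.47.

Direct count of primes ≤ 14394 gives π(14394) = 1686. Numerical evaluation of the logarithmic integral gives Li(14394) ≈ 1713.47. The difference π(x) − Li(x) ≈ -27.47 is typically negative for small/moderate x (Li(x) overestimates), though Littlewood's theorem shows this sign changes infinitely often.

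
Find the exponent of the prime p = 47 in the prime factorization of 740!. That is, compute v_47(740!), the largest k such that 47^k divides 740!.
v_47(740!) = 15

Legendre's formula: v_p(n!) = Σ_{k ≥ 1} ⌊n / p^k⌋. For p = 47, n = 740, the terms are:
  ⌊740/47^1⌋ = ⌊740/47⌋ = 15
(the next term ⌊740/47^2⌋ = 0, terminating the sum). Summing: v_47(740!) = 15 = 15.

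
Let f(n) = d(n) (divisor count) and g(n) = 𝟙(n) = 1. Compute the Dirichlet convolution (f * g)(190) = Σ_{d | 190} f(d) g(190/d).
(d * 𝟙)(190) = 27

Divisors of 190: [1, 2, 5, 10, 19, 38, 95, 190]. For each d | 190:
  d = 1: d(1) · 𝟙(190/1) = 1 · 1 = 1
  d = 2: d(2) · 𝟙(190/2) = 2 · 1 = 2
  d = 5: d(5) · 𝟙(190/5) = 2 · 1 = 2
  d = 10: d(10) · 𝟙(190/10) = 4 · 1 = 4
  d = 19: d(19) · 𝟙(190/19) = 2 · 1 = 2
  d = 38: d(38) · 𝟙(190/38) = 4 · 1 = 4
  d = 95: d(95) · 𝟙(190/95) = 4 · 1 = 4
  d = 190: d(190) · 𝟙(190/190) = 8 · 1 = 8
Summing: (d * 𝟙)(190) = 1 + 2 + 2 + 4 + 2 + 4 + 4 + 8 = 27.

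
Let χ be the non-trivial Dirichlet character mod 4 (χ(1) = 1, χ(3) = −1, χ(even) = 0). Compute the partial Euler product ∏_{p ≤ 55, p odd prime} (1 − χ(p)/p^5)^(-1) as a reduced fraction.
∏ = 241552412610573346540717288090615330738043013683948985221451329316738054554305/242484077809603940117660402752750309983134701869309180441833184178683110227968

The odd primes p ≤ 55 are [3, 5, 7, 11, 13, 17, 19, 23, 29, 31, 37, 41, 43, 47, 53]. For each, χ(p) = 1 if p ≡ 1 mod 4, χ(p) = −1 if p ≡ 3 mod 4. Taking (1 − χ(p)/p^5)^(-1) = p^5/(p^5 − χ(p)): (1 − (-1)/3^5)^(-1) · (1 − (1)/5^5)^(-1) · (1 − (-1)/7^5)^(-1) · (1 − (-1)/11^5)^(-1) · (1 − (1)/13^5)^(-1) · (1 − (1)/17^5)^(-1) · (1 − (-1)/19^5)^(-1) · (1 − (-1)/23^5)^(-1) · (1 − (1)/29^5)^(-1) · (1 − (-1)/31^5)^(-1) · (1 − (1)/37^5)^(-1) · (1 − (1)/41^5)^(-1) · (1 − (-1)/43^5)^(-1) · (1 − (-1)/47^5)^(-1) · (1 − (1)/53^5)^(-1) = 241552412610573346540717288090615330738043013683948985221451329316738054554305/242484077809603940117660402752750309983134701869309180441833184178683110227968.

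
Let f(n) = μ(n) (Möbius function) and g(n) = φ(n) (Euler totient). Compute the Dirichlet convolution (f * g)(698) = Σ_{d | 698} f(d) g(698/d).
(μ * φ)(698) = 0

Divisors of 698: [1, 2, 349, 698]. For each d | 698:
  d = 1: μ(1) · φ(698/1) = 1 · 348 = 348
  d = 2: μ(2) · φ(698/2) = -1 · 348 = -348
  d = 349: μ(349) · φ(698/349) = -1 · 1 = -1
  d = 698: μ(698) · φ(698/698) = 1 · 1 = 1
Summing: (μ * φ)(698) = 348 + -348 + -1 + 1 = 0.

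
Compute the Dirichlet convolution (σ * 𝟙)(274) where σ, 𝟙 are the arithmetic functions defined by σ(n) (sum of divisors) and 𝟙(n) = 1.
(σ * 𝟙)(274) = 556

Divisors of 274: [1, 2, 137, 274]. For each d | 274:
  d = 1: σ(1) · 𝟙(274/1) = 1 · 1 = 1
  d = 2: σ(2) · 𝟙(274/2) = 3 · 1 = 3
  d = 137: σ(137) · 𝟙(274/137) = 138 · 1 = 138
  d = 274: σ(274) · 𝟙(274/274) = 414 · 1 = 414
Summing: (σ * 𝟙)(274) = 1 + 3 + 138 + 414 = 556.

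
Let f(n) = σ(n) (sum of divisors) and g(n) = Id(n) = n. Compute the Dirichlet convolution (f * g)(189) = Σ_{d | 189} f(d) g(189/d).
(σ * Id)(189) = 2130

Divisors of 189: [1, 3, 7, 9, 21, 27, 63, 189]. For each d | 189:
  d = 1: σ(1) · Id(189/1) = 1 · 189 = 189
  d = 3: σ(3) · Id(189/3) = 4 · 63 = 252
  d = 7: σ(7) · Id(189/7) = 8 · 27 = 216
  d = 9: σ(9) · Id(189/9) = 13 · 21 = 273
  d = 21: σ(21) · Id(189/21) = 32 · 9 = 288
  d = 27: σ(27) · Id(189/27) = 40 · 7 = 280
  d = 63: σ(63) · Id(189/63) = 104 · 3 = 312
  d = 189: σ(189) · Id(189/189) = 320 · 1 = 320
Summing: (σ * Id)(189) = 189 + 252 + 216 + 273 + 288 + 280 + 312 + 320 = 2130.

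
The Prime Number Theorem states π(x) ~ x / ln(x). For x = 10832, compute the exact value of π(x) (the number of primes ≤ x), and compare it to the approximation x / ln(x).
π(10832) = 1316;  x/ln(x) ≈ 1165.95;  relative error ≈ 11.40%.

Directly count primes up to 10832: π(10832) = 1316. The PNT approximation gives 10832/ln(10832) ≈ 10832/9.29026 ≈ 1165.95. Relative error (π(x) − x/ln(x)) / π(x) ≈ 11.40%; the approximation is known to undercount slightly (Li(x) is a better estimate).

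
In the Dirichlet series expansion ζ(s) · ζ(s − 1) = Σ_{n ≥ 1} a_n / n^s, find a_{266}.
σ(266) = 480

In the product (Σ m^0/m^s)(Σ k / k^s) = Σ (Σ_{d | n} d) / n^s, the coefficient of 1/n^s is σ(n) = Σ_{d | n} d. For n = 266, divisors are [1, 2, 7, 14, 19, 38, 133, 266]; summing: σ(266) = 480.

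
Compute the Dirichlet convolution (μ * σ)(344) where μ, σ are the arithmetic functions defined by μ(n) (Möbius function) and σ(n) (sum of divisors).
(μ * σ)(344) = 344

Divisors of 344: [1, 2, 4, 8, 43, 86, 172, 344]. For each d | 344:
  d = 1: μ(1) · σ(344/1) = 1 · 660 = 660
  d = 2: μ(2) · σ(344/2) = -1 · 308 = -308
  d = 4: μ(4) · σ(344/4) = 0 · 132 = 0
  d = 8: μ(8) · σ(344/8) = 0 · 44 = 0
  d = 43: μ(43) · σ(344/43) = -1 · 15 = -15
  d = 86: μ(86) · σ(344/86) = 1 · 7 = 7
  d = 172: μ(172) · σ(344/172) = 0 · 3 = 0
  d = 344: μ(344) · σ(344/344) = 0 · 1 = 0
Summing: (μ * σ)(344) = 660 + -308 + 0 + 0 + -15 + 7 + 0 + 0 = 344.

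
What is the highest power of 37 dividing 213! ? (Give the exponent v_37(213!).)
v_37(213!) = 5

Legendre's formula: v_p(n!) = Σ_{k ≥ 1} ⌊n / p^k⌋. For p = 37, n = 213, the terms are:
  ⌊213/37^1⌋ = ⌊213/37⌋ = 5
(the next term ⌊213/37^2⌋ = 0, terminating the sum). Summing: v_37(213!) = 5 = 5.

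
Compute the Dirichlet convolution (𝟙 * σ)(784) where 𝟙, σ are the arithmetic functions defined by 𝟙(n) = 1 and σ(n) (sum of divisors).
(𝟙 * σ)(784) = 3762

Divisors of 784: [1, 2, 4, 7, 8, 14, 16, 28, 49, 56, 98, 112, 196, 392, 784]. For each d | 784:
  d = 1: 𝟙(1) · σ(784/1) = 1 · 1767 = 1767
  d = 2: 𝟙(2) · σ(784/2) = 1 · 855 = 855
  d = 4: 𝟙(4) · σ(784/4) = 1 · 399 = 399
  d = 7: 𝟙(7) · σ(784/7) = 1 · 248 = 248
  d = 8: 𝟙(8) · σ(784/8) = 1 · 171 = 171
  d = 14: 𝟙(14) · σ(784/14) = 1 · 120 = 120
  d = 16: 𝟙(16) · σ(784/16) = 1 · 57 = 57
  d = 28: 𝟙(28) · σ(784/28) = 1 · 56 = 56
  d = 49: 𝟙(49) · σ(784/49) = 1 · 31 = 31
  d = 56: 𝟙(56) · σ(784/56) = 1 · 24 = 24
  d = 98: 𝟙(98) · σ(784/98) = 1 · 15 = 15
  d = 112: 𝟙(112) · σ(784/112) = 1 · 8 = 8
  d = 196: 𝟙(196) · σ(784/196) = 1 · 7 = 7
  d = 392: 𝟙(392) · σ(784/392) = 1 · 3 = 3
  d = 784: 𝟙(784) · σ(784/784) = 1 · 1 = 1
Summing: (𝟙 * σ)(784) = 1767 + 855 + 399 + 248 + 171 + 120 + 57 + 56 + 31 + 24 + 15 + 8 + 7 + 3 + 1 = 3762.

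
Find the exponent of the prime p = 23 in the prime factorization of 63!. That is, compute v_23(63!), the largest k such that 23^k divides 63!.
v_23(63!) = 2

Legendre's formula: v_p(n!) = Σ_{k ≥ 1} ⌊n / p^k⌋. For p = 23, n = 63, the terms are:
  ⌊63/23^1⌋ = ⌊63/23⌋ = 2
(the next term ⌊63/23^2⌋ = 0, terminating the sum). Summing: v_23(63!) = 2 = 2.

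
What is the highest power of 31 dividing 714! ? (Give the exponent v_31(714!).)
v_31(714!) = 23

Legendre's formula: v_p(n!) = Σ_{k ≥ 1} ⌊n / p^k⌋. For p = 31, n = 714, the terms are:
  ⌊714/31^1⌋ = ⌊714/31⌋ = 23
(the next term ⌊714/31^2⌋ = 0, terminating the sum). Summing: v_31(714!) = 23 = 23.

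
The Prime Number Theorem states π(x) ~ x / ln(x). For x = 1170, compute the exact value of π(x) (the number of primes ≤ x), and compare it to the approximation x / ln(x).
π(1170) = 192;  x/ln(x) ≈ 165.61;  relative error ≈ 13.74%.

Directly count primes up to 1170: π(1170) = 192. The PNT approximation gives 1170/ln(1170) ≈ 1170/7.06476 ≈ 165.61. Relative error (π(x) − x/ln(x)) / π(x) ≈ 13.74%; the approximation is known to undercount slightly (Li(x) is a better estimate).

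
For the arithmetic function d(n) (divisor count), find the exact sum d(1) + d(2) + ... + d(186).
Σ_{n ≤ 186} d(n) = 1005

Compute d(n) for each 1 ≤ n ≤ 186: d(1) = 1, d(2) = 2, d(3) = 2, d(4) = 3, d(5) = 2, d(6) = 4, d(7) = 2, d(8) = 4, d(9) = 3, d(10) = 4, d(11) = 2, d(12) = 6, d(13) = 2, d(14) = 4, d(15) = 4, d(16) = 5, d(17) = 2, d(18) = 6, d(19) = 2, d(20) = 6, d(21) = 4, d(22) = 4, d(23) = 2, d(24) = 8, d(25) = 3, d(26) = 4, d(27) = 4, d(28) = 6, d(29) = 2, d(30) = 8, d(31) = 2, d(32) = 6, d(33) = 4, d(34) = 4, d(35) = 4, d(36) = 9, d(37) = 2, d(38) = 4, d(39) = 4, d(40) = 8, d(41) = 2, d(42) = 8, d(43) = 2, d(44) = 6, d(45) = 6, d(46) = 4, d(47) = 2, d(48) = 10, d(49) = 3, d(50) = 6, d(51) = 4, d(52) = 6, d(53) = 2, d(54) = 8, d(55) = 4, d(56) = 8, d(57) = 4, d(58) = 4, d(59) = 2, d(60) = 12, d(61) = 2, d(62) = 4, d(63) = 6, d(64) = 7, d(65) = 4, d(66) = 8, d(67) = 2, d(68) = 6, d(69) = 4, d(70) = 8, d(71) = 2, d(72) = 12, d(73) = 2, d(74) = 4, d(75) = 6, d(76) = 6, d(77) = 4, d(78) = 8, d(79) = 2, d(80) = 10, d(81) = 5, d(82) = 4, d(83) = 2, d(84) = 12, d(85) = 4, d(86) = 4, d(87) = 4, d(88) = 8, d(89) = 2, d(90) = 12, d(91) = 4, d(92) = 6, d(93) = 4, d(94) = 4, d(95) = 4, d(96) = 12, d(97) = 2, d(98) = 6, d(99) = 6, d(100) = 9, d(101) = 2, d(102) = 8, d(103) = 2, d(104) = 8, d(105) = 8, d(106) = 4, d(107) = 2, d(108) = 12, d(109) = 2, d(110) = 8, d(111) = 4, d(112) = 10, d(113) = 2, d(114) = 8, d(115) = 4, d(116) = 6, d(117) = 6, d(118) = 4, d(119) = 4, d(120) = 16, d(121) = 3, d(122) = 4, d(123) = 4, d(124) = 6, d(125) = 4, d(126) = 12, d(127) = 2, d(128) = 8, d(129) = 4, d(130) = 8, d(131) = 2, d(132) = 12, d(133) = 4, d(134) = 4, d(135) = 8, d(136) = 8, d(137) = 2, d(138) = 8, d(139) = 2, d(140) = 12, d(141) = 4, d(142) = 4, d(143) = 4, d(144) = 15, d(145) = 4, d(146) = 4, d(147) = 6, d(148) = 6, d(149) = 2, d(150) = 12, d(151) = 2, d(152) = 8, d(153) = 6, d(154) = 8, d(155) = 4, d(156) = 12, d(157) = 2, d(158) = 4, d(159) = 4, d(160) = 12, d(161) = 4, d(162) = 10, d(163) = 2, d(164) = 6, d(165) = 8, d(166) = 4, d(167) = 2, d(168) = 16, d(169) = 3, d(170) = 8, d(171) = 6, d(172) = 6, d(173) = 2, d(174) = 8, d(175) = 6, d(176) = 10, d(177) = 4, d(178) = 4, d(179) = 2, d(180) = 18, d(181) = 2, d(182) = 8, d(183) = 4, d(184) = 8, d(185) = 4, d(186) = 8. Summing all 186 values: 1005. (Dirichlet's divisor formula: Σ_{n ≤ x} d(n) = x ln(x) + (2γ − 1) x + O(√x). For x = 186, the asymptotic estimate is ≈ 1000.71.)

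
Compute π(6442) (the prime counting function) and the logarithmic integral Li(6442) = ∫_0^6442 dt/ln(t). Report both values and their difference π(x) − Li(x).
π(6442) = 836;  Li(6442) ≈ 851.01;  π(x) − Li(x) ≈ -15.01.

Direct count of primes ≤ 6442 gives π(6442) = 836. Numerical evaluation of the logarithmic integral gives Li(6442) ≈ 851.01. The difference π(x) − Li(x) ≈ -15.01 is typically negative for small/moderate x (Li(x) overestimates), though Littlewood's theorem shows this sign changes infinitely often.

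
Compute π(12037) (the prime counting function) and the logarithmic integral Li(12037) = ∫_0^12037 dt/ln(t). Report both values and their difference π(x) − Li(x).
π(12037) = 1441;  Li(12037) ≈ 1465.04;  π(x) − Li(x) ≈ -24.04.

Direct count of primes ≤ 12037 gives π(12037) = 1441. Numerical evaluation of the logarithmic integral gives Li(12037) ≈ 1465.04. The difference π(x) − Li(x) ≈ -24.04 is typically negative for small/moderate x (Li(x) overestimates), though Littlewood's theorem shows this sign changes infinitely often.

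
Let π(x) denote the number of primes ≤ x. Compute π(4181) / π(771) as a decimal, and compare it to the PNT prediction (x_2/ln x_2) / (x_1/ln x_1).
π(4181)/π(771) = 574/136 ≈ 4.2206;  PNT prediction ≈ 4.3233.

π(771) = 136 and π(4181) = 574, so π(4181)/π(771) ≈ 4.2206. The PNT-predicted ratio is (4181/ln(4181)) / (771/ln(771)) ≈ 4.3233. The two agree to within a few percent, as expected.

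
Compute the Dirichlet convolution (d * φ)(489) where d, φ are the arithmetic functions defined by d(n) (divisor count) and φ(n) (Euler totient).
(d * φ)(489) = 656

Divisors of 489: [1, 3, 163, 489]. For each d | 489:
  d = 1: d(1) · φ(489/1) = 1 · 324 = 324
  d = 3: d(3) · φ(489/3) = 2 · 162 = 324
  d = 163: d(163) · φ(489/163) = 2 · 2 = 4
  d = 489: d(489) · φ(489/489) = 4 · 1 = 4
Summing: (d * φ)(489) = 324 + 324 + 4 + 4 = 656.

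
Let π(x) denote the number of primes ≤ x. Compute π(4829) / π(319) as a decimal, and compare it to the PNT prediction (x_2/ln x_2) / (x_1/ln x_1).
π(4829)/π(319) = 649/66 ≈ 9.8333;  PNT prediction ≈ 10.2887.

π(319) = 66 and π(4829) = 649, so π(4829)/π(319) ≈ 9.8333. The PNT-predicted ratio is (4829/ln(4829)) / (319/ln(319)) ≈ 10.2887. The two agree to within a few percent, as expected.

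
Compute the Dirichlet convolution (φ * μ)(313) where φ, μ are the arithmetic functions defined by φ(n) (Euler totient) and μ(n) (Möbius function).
(φ * μ)(313) = 311

Divisors of 313: [1, 313]. For each d | 313:
  d = 1: φ(1) · μ(313/1) = 1 · -1 = -1
  d = 313: φ(313) · μ(313/313) = 312 · 1 = 312
Summing: (φ * μ)(313) = -1 + 312 = 311.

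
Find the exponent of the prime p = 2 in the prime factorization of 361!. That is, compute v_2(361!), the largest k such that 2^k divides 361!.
v_2(361!) = 356

Legendre's formula: v_p(n!) = Σ_{k ≥ 1} ⌊n / p^k⌋. For p = 2, n = 361, the terms are:
  ⌊361/2^1⌋ = ⌊361/2⌋ = 180
  ⌊361/2^2⌋ = ⌊361/4⌋ = 90
  ⌊361/2^3⌋ = ⌊361/8⌋ = 45
  ⌊361/2^4⌋ = ⌊361/16⌋ = 22
  ⌊361/2^5⌋ = ⌊361/32⌋ = 11
  ⌊361/2^6⌋ = ⌊361/64⌋ = 5
  ⌊361/2^7⌋ = ⌊361/128⌋ = 2
  ⌊361/2^8⌋ = ⌊361/256⌋ = 1
(the next term ⌊361/2^9⌋ = 0, terminating the sum). Summing: v_2(361!) = 180 + 90 + 45 + 22 + 11 + 5 + 2 + 1 = 356.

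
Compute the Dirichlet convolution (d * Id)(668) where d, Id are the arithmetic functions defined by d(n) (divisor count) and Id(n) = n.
(d * Id)(668) = 1859

Divisors of 668: [1, 2, 4, 167, 334, 668]. For each d | 668:
  d = 1: d(1) · Id(668/1) = 1 · 668 = 668
  d = 2: d(2) · Id(668/2) = 2 · 334 = 668
  d = 4: d(4) · Id(668/4) = 3 · 167 = 501
  d = 167: d(167) · Id(668/167) = 2 · 4 = 8
  d = 334: d(334) · Id(668/334) = 4 · 2 = 8
  d = 668: d(668) · Id(668/668) = 6 · 1 = 6
Summing: (d * Id)(668) = 668 + 668 + 501 + 8 + 8 + 6 = 1859.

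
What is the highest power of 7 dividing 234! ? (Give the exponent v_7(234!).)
v_7(234!) = 37

Legendre's formula: v_p(n!) = Σ_{k ≥ 1} ⌊n / p^k⌋. For p = 7, n = 234, the terms are:
  ⌊234/7^1⌋ = ⌊234/7⌋ = 33
  ⌊234/7^2⌋ = ⌊234/49⌋ = 4
(the next term ⌊234/7^3⌋ = 0, terminating the sum). Summing: v_7(234!) = 33 + 4 = 37.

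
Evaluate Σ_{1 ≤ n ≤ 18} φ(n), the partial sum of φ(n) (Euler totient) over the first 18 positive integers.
Σ_{n ≤ 18} φ(n) = 102

Compute φ(n) for each 1 ≤ n ≤ 18: φ(1) = 1, φ(2) = 1, φ(3) = 2, φ(4) = 2, φ(5) = 4, φ(6) = 2, φ(7) = 6, φ(8) = 4, φ(9) = 6, φ(10) = 4, φ(11) = 10, φ(12) = 4, φ(13) = 12, φ(14) = 6, φ(15) = 8, φ(16) = 8, φ(17) = 16, φ(18) = 6. Summing all 18 values: 102. (Average order: Σ_{n ≤ x} φ(n) ~ (3/π²) x². For x = 18, (3/π²)·18² ≈ 98.48.)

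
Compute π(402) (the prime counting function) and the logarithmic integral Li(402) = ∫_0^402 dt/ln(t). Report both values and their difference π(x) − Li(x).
π(402) = 79;  Li(402) ≈ 85.75;  π(x) − Li(x) ≈ -6.75.

Direct count of primes ≤ 402 gives π(402) = 79. Numerical evaluation of the logarithmic integral gives Li(402) ≈ 85.75. The difference π(x) − Li(x) ≈ -6.75 is typically negative for small/moderate x (Li(x) overestimates), though Littlewood's theorem shows this sign changes infinitely often.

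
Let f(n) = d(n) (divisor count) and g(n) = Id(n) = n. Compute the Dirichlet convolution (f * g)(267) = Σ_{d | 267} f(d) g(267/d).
(d * Id)(267) = 455

Divisors of 267: [1, 3, 89, 267]. For each d | 267:
  d = 1: d(1) · Id(267/1) = 1 · 267 = 267
  d = 3: d(3) · Id(267/3) = 2 · 89 = 178
  d = 89: d(89) · Id(267/89) = 2 · 3 = 6
  d = 267: d(267) · Id(267/267) = 4 · 1 = 4
Summing: (d * Id)(267) = 267 + 178 + 6 + 4 = 455.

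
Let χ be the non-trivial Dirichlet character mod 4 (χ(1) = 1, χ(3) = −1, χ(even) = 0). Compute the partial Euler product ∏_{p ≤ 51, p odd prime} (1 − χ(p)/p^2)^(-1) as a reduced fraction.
∏ = 114726379539814929565547/125247697987829760000000

The odd primes p ≤ 51 are [3, 5, 7, 11, 13, 17, 19, 23, 29, 31, 37, 41, 43, 47]. For each, χ(p) = 1 if p ≡ 1 mod 4, χ(p) = −1 if p ≡ 3 mod 4. Taking (1 − χ(p)/p^2)^(-1) = p^2/(p^2 − χ(p)): (1 − (-1)/3^2)^(-1) · (1 − (1)/5^2)^(-1) · (1 − (-1)/7^2)^(-1) · (1 − (-1)/11^2)^(-1) · (1 − (1)/13^2)^(-1) · (1 − (1)/17^2)^(-1) · (1 − (-1)/19^2)^(-1) · (1 − (-1)/23^2)^(-1) · (1 − (1)/29^2)^(-1) · (1 − (-1)/31^2)^(-1) · (1 − (1)/37^2)^(-1) · (1 − (1)/41^2)^(-1) · (1 − (-1)/43^2)^(-1) · (1 − (-1)/47^2)^(-1) = 114726379539814929565547/125247697987829760000000.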